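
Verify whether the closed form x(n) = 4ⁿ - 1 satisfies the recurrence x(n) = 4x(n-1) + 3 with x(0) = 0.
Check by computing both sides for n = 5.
From the recurrence with x(0) = 0:
  x(0) = 0, x(1) = 3, x(2) = 15, x(3) = 63, x(4) = 255, x(5) = 1023
  so the recurrence gives x(5) = 1023.
From the proposed closed form x(n) = 4ⁿ - 1:
  x(5) = 1023.
Both sides give 1023 at n = 5, and the initial condition(s) match, so the closed form is consistent.

Yes, the closed form is correct.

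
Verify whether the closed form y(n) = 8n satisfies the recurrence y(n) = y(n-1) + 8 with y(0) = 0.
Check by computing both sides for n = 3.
From the recurrence with y(0) = 0:
  y(0) = 0, y(1) = 8, y(2) = 16, y(3) = 24
  so the recurrence gives y(3) = 24.
From the proposed closed form y(n) = 8n:
  y(3) = 24.
Both sides give 24 at n = 3, and the initial condition(s) match, so the closed form is consistent.

Yes, the closed form is correct.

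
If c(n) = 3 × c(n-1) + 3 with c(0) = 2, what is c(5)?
Computing step by step:
c(0) = 2
c(1) = 3 × 2 + 3 = 9
c(2) = 3 × 9 + 3 = 30
c(3) = 3 × 30 + 3 = 93
c(4) = 3 × 93 + 3 = 282
c(5) = 3 × 282 + 3 = 849

849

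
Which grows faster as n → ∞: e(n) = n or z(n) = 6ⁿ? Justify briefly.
Comparing growth rates:
Growth-rate hierarchy: log n ≺ any polynomial ≺ any exponential cⁿ (c>1) ≺ n! ≺ nⁿ.
exponential base 6 dominates polynomial degree 1 asymptotically.

z(n) grows faster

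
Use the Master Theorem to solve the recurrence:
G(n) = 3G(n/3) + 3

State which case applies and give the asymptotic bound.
Master Theorem template: G(n) = a·G(n/b) + f(n).
Here: a=3, b=3, f(n)=3
Compute log_b(a) = log_3(3) = 1.
f(n) = 3 = O(n^(1-ε)) with ε = 1. Case 1: G(n) = Θ(n^log_b(a)) = Θ(n).

Case 1: G(n) = Θ(n)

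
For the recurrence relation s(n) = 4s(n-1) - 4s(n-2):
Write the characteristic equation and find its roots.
Substitute s(n) = rⁿ and divide through by rⁿ⁻²: r² - 4r + 4 = 0
Factor: (r - 2)² = 0, so r = 2 (double root).
General solution: s(n) = (A + Bn)·2ⁿ

Characteristic: r² - 4r + 4 = 0, Roots: r = 2 (double root)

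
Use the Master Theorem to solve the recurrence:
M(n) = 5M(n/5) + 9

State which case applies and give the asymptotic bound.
Master Theorem template: M(n) = a·M(n/b) + f(n).
Here: a=5, b=5, f(n)=9
Compute log_b(a) = log_5(5) = 1.
f(n) = 9 = O(n^(1-ε)) with ε = 1. Case 1: M(n) = Θ(n^log_b(a)) = Θ(n).

Case 1: M(n) = Θ(n)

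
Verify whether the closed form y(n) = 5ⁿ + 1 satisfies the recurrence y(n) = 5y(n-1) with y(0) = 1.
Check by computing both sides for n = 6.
From the recurrence with y(0) = 1:
  y(0) = 1, y(1) = 5, y(2) = 25, y(3) = 125, y(4) = 625, y(5) = 3125, y(6) = 15625
  so the recurrence gives y(6) = 15625.
From the proposed closed form y(n) = 5ⁿ + 1:
  y(6) = 15626.
The recurrence gives 15625 but the closed form gives 15626, so the closed form does not satisfy the recurrence.

No, the closed form is incorrect.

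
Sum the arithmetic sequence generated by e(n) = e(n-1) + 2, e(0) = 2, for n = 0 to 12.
Computing the sequence terms: 2, 4, 6, 8, 10, 12, 14, 16, 18, 20, 22, 24, 26
Adding these values together:

182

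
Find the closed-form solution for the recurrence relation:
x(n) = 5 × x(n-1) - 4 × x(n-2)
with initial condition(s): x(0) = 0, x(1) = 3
Recurrence: x(n) = 5 × x(n-1) - 4 × x(n-2), initial: x(0) = 0, x(1) = 3.
Characteristic equation: r² - 5r + 4 = 0, which factors as (r - 4)(r - 1) = 0, so r = 4, 1. General solution x(n) = A·4ⁿ + B·1ⁿ. From x(0) = 0: A + B = 0. From x(1) = 3: 4A + 1B = 3. Solving gives A = 1, B = -1.

x(n) = 4ⁿ - 1ⁿ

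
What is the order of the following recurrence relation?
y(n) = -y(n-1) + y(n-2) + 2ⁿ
The order is the largest lag k for which y(n-k) appears. Here the deepest term is y(n-2) (the 2ⁿ term is non-homogeneous and does not affect the order), so the order is 2.

Order 2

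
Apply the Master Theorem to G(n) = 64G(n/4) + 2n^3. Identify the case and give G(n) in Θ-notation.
Master Theorem template: G(n) = a·G(n/b) + f(n).
Here: a=64, b=4, f(n)=2n^3
Compute log_b(a) = log_4(64) = 3.
f(n) = 2n^3 = Θ(n^3). Case 2: G(n) = Θ(n^3 log n).

Case 2: G(n) = Θ(n^3 log n)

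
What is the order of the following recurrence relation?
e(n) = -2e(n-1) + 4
The order is the largest lag k for which e(n-k) appears. Here the deepest term is e(n-1) (the 4 term is non-homogeneous and does not affect the order), so the order is 1.

Order 1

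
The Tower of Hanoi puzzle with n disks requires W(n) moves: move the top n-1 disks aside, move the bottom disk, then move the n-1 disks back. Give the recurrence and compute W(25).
Moving n disks = move the top n-1 disks aside (W(n-1) moves) + move the largest disk (1 move) + move the n-1 disks back on top (W(n-1) moves), so W(n) = 2W(n-1) + 1, with W(1) = 1 (a single disk takes one move).
First terms: 1, 3, 7, 15, 31, 63, … — each is one less than a power of 2. Indeed W(n) + 1 = 2(W(n-1) + 1) with W(1) + 1 = 2, so W(n) + 1 = 2ⁿ and W(n) = 2ⁿ - 1.
Hence W(25) = 2^25 - 1 = 33554432 - 1 = 33554431.

W(n) = 2W(n-1) + 1, W(1) = 1; W(25) = 33554431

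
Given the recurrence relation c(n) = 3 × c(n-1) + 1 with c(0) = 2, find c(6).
Computing step by step:
c(0) = 2
c(1) = 3 × 2 + 1 = 7
c(2) = 3 × 7 + 1 = 22
c(3) = 3 × 22 + 1 = 67
c(4) = 3 × 67 + 1 = 202
c(5) = 3 × 202 + 1 = 607
c(6) = 3 × 607 + 1 = 1822

1822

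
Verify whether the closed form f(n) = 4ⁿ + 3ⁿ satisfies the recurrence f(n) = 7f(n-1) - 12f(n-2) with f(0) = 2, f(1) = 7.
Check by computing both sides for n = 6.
From the recurrence with f(0) = 2, f(1) = 7:
  f(0) = 2, f(1) = 7, f(2) = 25, f(3) = 91, f(4) = 337, f(5) = 1267, f(6) = 4825
  so the recurrence gives f(6) = 4825.
From the proposed closed form f(n) = 4ⁿ + 3ⁿ:
  f(6) = 4825.
Both sides give 4825 at n = 6, and the initial condition(s) match, so the closed form is consistent.

Yes, the closed form is correct.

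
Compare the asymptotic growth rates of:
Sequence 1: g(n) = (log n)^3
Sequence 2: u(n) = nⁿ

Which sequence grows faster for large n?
Comparing growth rates:
Growth-rate hierarchy: log n ≺ any polynomial ≺ any exponential cⁿ (c>1) ≺ n! ≺ nⁿ.
super-exponential nⁿ dominates polylogarithmic (log n)^3 asymptotically.

u(n) grows faster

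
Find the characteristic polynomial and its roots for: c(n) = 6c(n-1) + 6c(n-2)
Substitute c(n) = rⁿ and divide through by rⁿ⁻²: r² - 6r - 6 = 0
Discriminant: 6² + 4·6 = 60, not a perfect square, so by the quadratic formula r = (6 ± √60)/2.
General solution: c(n) = A·r₁ⁿ + B·r₂ⁿ where r₁,r₂ = (6 ± √60)/2

Characteristic: r² - 6r - 6 = 0, Roots: r = (6 ± √60)/2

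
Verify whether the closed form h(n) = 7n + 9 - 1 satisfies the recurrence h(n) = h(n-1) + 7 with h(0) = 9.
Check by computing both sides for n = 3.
From the recurrence with h(0) = 9:
  h(0) = 9, h(1) = 16, h(2) = 23, h(3) = 30
  so the recurrence gives h(3) = 30.
From the proposed closed form h(n) = 7n + 9 - 1:
  h(3) = 29.
The recurrence gives 30 but the closed form gives 29, so the closed form does not satisfy the recurrence.

No, the closed form is incorrect.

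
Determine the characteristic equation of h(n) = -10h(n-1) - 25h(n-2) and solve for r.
Substitute h(n) = rⁿ and divide through by rⁿ⁻²: r² + 10r + 25 = 0
Factor: (r + 5)² = 0, so r = -5 (double root).
General solution: h(n) = (A + Bn)·(-5)ⁿ

Characteristic: r² + 10r + 25 = 0, Roots: r = -5 (double root)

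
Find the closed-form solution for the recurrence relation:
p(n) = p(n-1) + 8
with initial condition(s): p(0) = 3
Recurrence: p(n) = p(n-1) + 8, initial: p(0) = 3.
Each step adds 8, so p(n) = p(0) + 8n = 8n + 3.

p(n) = 8n + 3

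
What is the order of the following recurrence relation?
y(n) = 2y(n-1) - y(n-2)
The order is the largest lag k for which y(n-k) appears. Here the deepest term is y(n-2), so the order is 2.

Order 2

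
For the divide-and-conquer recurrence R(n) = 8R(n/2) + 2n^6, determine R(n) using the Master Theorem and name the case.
Master Theorem template: R(n) = a·R(n/b) + f(n).
Here: a=8, b=2, f(n)=2n^6
Compute log_b(a) = log_2(8) = 3.
f(n) = 2n^6 = Ω(n^(3+ε)) with ε = 3, and the regularity condition holds (a·f(n/b) = (a/b^6)·f(n) with a/b^6 = 2^-3 < 1). Case 3: R(n) = Θ(f(n)) = Θ(n^6).

Case 3: R(n) = Θ(n^6)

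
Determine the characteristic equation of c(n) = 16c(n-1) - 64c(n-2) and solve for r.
Substitute c(n) = rⁿ and divide through by rⁿ⁻²: r² - 16r + 64 = 0
Factor: (r - 8)² = 0, so r = 8 (double root).
General solution: c(n) = (A + Bn)·8ⁿ

Characteristic: r² - 16r + 64 = 0, Roots: r = 8 (double root)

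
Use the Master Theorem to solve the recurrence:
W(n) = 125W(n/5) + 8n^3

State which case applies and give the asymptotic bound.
Master Theorem template: W(n) = a·W(n/b) + f(n).
Here: a=125, b=5, f(n)=8n^3
Compute log_b(a) = log_5(125) = 3.
f(n) = 8n^3 = Θ(n^3). Case 2: W(n) = Θ(n^3 log n).

Case 2: W(n) = Θ(n^3 log n)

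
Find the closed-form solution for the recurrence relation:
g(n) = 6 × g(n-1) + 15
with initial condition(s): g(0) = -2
Recurrence: g(n) = 6 × g(n-1) + 15, initial: g(0) = -2.
Try g(n) = A·6ⁿ + C. Substituting: A·6ⁿ + C = 6(A·6ⁿ⁻¹ + C) + 15 = A·6ⁿ + 6C + 15, so C = 6C + 15, giving C = -3. Then g(0) = A - 3 = -2 gives A = 1.

g(n) = 6ⁿ - 3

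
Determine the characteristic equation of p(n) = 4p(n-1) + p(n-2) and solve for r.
Substitute p(n) = rⁿ and divide through by rⁿ⁻²: r² - 4r - 1 = 0
Discriminant: 4² + 4·1 = 20, not a perfect square, so by the quadratic formula r = (4 ± √20)/2.
General solution: p(n) = A·r₁ⁿ + B·r₂ⁿ where r₁,r₂ = (4 ± √20)/2

Characteristic: r² - 4r - 1 = 0, Roots: r = (4 ± √20)/2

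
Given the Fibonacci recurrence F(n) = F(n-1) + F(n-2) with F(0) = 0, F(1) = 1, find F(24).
Computing the sequence terms:
0, 1, 1, 2, 3, 5, 8, 13, 21, 34, 55, 89, 144, 233, 377, 610, 987, 1597, 2584, 4181, 6765, 10946, 17711, 28657, 46368

46368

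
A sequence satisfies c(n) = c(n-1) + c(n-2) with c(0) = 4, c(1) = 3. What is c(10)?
Computing the sequence terms:
4, 3, 7, 10, 17, 27, 44, 71, 115, 186, 301

301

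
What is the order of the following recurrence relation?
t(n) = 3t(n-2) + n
The order is the largest lag k for which t(n-k) appears. Here the deepest term is t(n-2) (the n term is non-homogeneous and does not affect the order), so the order is 2.

Order 2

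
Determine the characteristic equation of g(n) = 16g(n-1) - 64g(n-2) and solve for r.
Substitute g(n) = rⁿ and divide through by rⁿ⁻²: r² - 16r + 64 = 0
Factor: (r - 8)² = 0, so r = 8 (double root).
General solution: g(n) = (A + Bn)·8ⁿ

Characteristic: r² - 16r + 64 = 0, Roots: r = 8 (double root)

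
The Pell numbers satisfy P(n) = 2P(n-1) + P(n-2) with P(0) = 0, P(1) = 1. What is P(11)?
Computing the sequence terms:
0, 1, 2, 5, 12, 29, 70, 169, 408, 985, 2378, 5741

5741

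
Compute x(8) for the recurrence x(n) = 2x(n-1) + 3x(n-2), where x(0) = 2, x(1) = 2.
Computing the sequence terms:
2, 2, 10, 26, 82, 242, 730, 2186, 6562

6562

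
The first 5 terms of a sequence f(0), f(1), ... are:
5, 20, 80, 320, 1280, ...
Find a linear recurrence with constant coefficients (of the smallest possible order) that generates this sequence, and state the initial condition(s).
Look for the lowest-order linear relation among consecutive terms.
Observation: each term is 4× the previous.
Check at n=2: 4·20 = 80. ✓

f(n) = 4 × f(n-1), f(0) = 5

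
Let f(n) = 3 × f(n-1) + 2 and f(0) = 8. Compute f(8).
Computing step by step:
f(0) = 8
f(1) = 3 × 8 + 2 = 26
f(2) = 3 × 26 + 2 = 80
f(3) = 3 × 80 + 2 = 242
f(4) = 3 × 242 + 2 = 728
f(5) = 3 × 728 + 2 = 2186
f(6) = 3 × 2186 + 2 = 6560
f(7) = 3 × 6560 + 2 = 19682
f(8) = 3 × 19682 + 2 = 59048

59048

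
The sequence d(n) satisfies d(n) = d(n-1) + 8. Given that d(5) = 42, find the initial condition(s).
d(5) = d(0) + 5·8, so d(0) = 42 - 40 = 2.

d(0) = 2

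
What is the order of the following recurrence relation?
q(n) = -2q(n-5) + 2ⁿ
The order is the largest lag k for which q(n-k) appears. Here the deepest term is q(n-5) (the 2ⁿ term is non-homogeneous and does not affect the order), so the order is 5.

Order 5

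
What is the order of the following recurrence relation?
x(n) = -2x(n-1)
The order is the largest lag k for which x(n-k) appears. Here the deepest term is x(n-1), so the order is 1.

Order 1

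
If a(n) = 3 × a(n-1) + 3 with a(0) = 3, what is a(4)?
Computing step by step:
a(0) = 3
a(1) = 3 × 3 + 3 = 12
a(2) = 3 × 12 + 3 = 39
a(3) = 3 × 39 + 3 = 120
a(4) = 3 × 120 + 3 = 363

363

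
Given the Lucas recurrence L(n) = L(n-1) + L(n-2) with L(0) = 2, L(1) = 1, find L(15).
Computing the sequence terms:
2, 1, 3, 4, 7, 11, 18, 29, 47, 76, 123, 199, 322, 521, 843, 1364

1364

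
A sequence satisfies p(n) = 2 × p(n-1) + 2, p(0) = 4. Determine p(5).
Computing step by step:
p(0) = 4
p(1) = 2 × 4 + 2 = 10
p(2) = 2 × 10 + 2 = 22
p(3) = 2 × 22 + 2 = 46
p(4) = 2 × 46 + 2 = 94
p(5) = 2 × 94 + 2 = 190

190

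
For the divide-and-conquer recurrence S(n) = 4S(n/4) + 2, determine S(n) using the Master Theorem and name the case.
Master Theorem template: S(n) = a·S(n/b) + f(n).
Here: a=4, b=4, f(n)=2
Compute log_b(a) = log_4(4) = 1.
f(n) = 2 = O(n^(1-ε)) with ε = 1. Case 1: S(n) = Θ(n^log_b(a)) = Θ(n).

Case 1: S(n) = Θ(n)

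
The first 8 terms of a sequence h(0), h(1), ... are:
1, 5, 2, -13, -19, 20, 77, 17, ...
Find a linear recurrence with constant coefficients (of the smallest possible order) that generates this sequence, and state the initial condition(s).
Look for the lowest-order linear relation among consecutive terms.
Observation: h(n) - 1·h(n-1) - (-3)·h(n-2) = 0 holds for the shown terms, and no order-1 relation h(n) = α·h(n-1) + β fits.
Check at n=3: 1·2 + (-3)·5 = -13. ✓

h(n) = h(n-1) - 3h(n-2), h(0) = 1, h(1) = 5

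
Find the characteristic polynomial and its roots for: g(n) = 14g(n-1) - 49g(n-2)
Substitute g(n) = rⁿ and divide through by rⁿ⁻²: r² - 14r + 49 = 0
Factor: (r - 7)² = 0, so r = 7 (double root).
General solution: g(n) = (A + Bn)·7ⁿ

Characteristic: r² - 14r + 49 = 0, Roots: r = 7 (double root)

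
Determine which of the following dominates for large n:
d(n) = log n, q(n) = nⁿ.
Comparing growth rates:
Growth-rate hierarchy: log n ≺ any polynomial ≺ any exponential cⁿ (c>1) ≺ n! ≺ nⁿ.
super-exponential nⁿ dominates logarithmic asymptotically.

q(n) grows faster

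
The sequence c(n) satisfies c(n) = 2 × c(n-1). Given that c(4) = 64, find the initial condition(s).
In general c(n) = 2ⁿ · c(0). At n = 4: c(0) = c(4) / 2^4 = 64 / 16 = 4.

c(0) = 4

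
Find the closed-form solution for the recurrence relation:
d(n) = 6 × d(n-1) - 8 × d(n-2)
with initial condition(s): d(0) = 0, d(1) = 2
Recurrence: d(n) = 6 × d(n-1) - 8 × d(n-2), initial: d(0) = 0, d(1) = 2.
Characteristic equation: r² - 6r + 8 = 0, which factors as (r - 4)(r - 2) = 0, so r = 4, 2. General solution d(n) = A·4ⁿ + B·2ⁿ. From d(0) = 0: A + B = 0. From d(1) = 2: 4A + 2B = 2. Solving gives A = 1, B = -1.

d(n) = 4ⁿ - 2ⁿ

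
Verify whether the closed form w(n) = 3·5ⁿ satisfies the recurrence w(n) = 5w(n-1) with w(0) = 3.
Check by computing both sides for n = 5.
From the recurrence with w(0) = 3:
  w(0) = 3, w(1) = 15, w(2) = 75, w(3) = 375, w(4) = 1875, w(5) = 9375
  so the recurrence gives w(5) = 9375.
From the proposed closed form w(n) = 3·5ⁿ:
  w(5) = 9375.
Both sides give 9375 at n = 5, and the initial condition(s) match, so the closed form is consistent.

Yes, the closed form is correct.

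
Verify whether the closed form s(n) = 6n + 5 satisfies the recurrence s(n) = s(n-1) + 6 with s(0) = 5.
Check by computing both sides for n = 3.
From the recurrence with s(0) = 5:
  s(0) = 5, s(1) = 11, s(2) = 17, s(3) = 23
  so the recurrence gives s(3) = 23.
From the proposed closed form s(n) = 6n + 5:
  s(3) = 23.
Both sides give 23 at n = 3, and the initial condition(s) match, so the closed form is consistent.

Yes, the closed form is correct.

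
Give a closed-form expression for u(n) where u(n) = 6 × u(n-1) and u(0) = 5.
Recurrence: u(n) = 6 × u(n-1), initial: u(0) = 5.
Each term is 6 times the previous, so this is geometric with ratio 6. After n steps: u(n) = u(0)·6ⁿ = 5·6ⁿ.

u(n) = 5·6ⁿ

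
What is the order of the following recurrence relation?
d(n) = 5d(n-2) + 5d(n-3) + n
The order is the largest lag k for which d(n-k) appears. Here the deepest term is d(n-3) (the n term is non-homogeneous and does not affect the order), so the order is 3.

Order 3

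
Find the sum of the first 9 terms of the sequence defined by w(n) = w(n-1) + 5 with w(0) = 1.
Computing the sequence terms: 1, 6, 11, 16, 21, 26, 31, 36, 41
Adding these values together:

189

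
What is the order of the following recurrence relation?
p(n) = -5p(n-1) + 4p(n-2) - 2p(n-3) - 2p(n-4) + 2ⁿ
The order is the largest lag k for which p(n-k) appears. Here the deepest term is p(n-4) (the 2ⁿ term is non-homogeneous and does not affect the order), so the order is 4.

Order 4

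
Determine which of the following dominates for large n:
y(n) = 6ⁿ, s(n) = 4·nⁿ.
Comparing growth rates:
Growth-rate hierarchy: log n ≺ any polynomial ≺ any exponential cⁿ (c>1) ≺ n! ≺ nⁿ.
super-exponential nⁿ dominates exponential base 6 asymptotically.

s(n) grows faster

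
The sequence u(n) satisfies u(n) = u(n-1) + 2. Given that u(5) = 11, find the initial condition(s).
u(5) = u(0) + 5·2, so u(0) = 11 - 10 = 1.

u(0) = 1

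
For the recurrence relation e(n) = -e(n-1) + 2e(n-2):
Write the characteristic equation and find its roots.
Substitute e(n) = rⁿ and divide through by rⁿ⁻²: r² + r - 2 = 0
Factor: (r + 2)(r - 1) = 0, so r = -2, 1.
General solution: e(n) = A·(-2)ⁿ + B·1ⁿ

Characteristic: r² + r - 2 = 0, Roots: r = -2, 1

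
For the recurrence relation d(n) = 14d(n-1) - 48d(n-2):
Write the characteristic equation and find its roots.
Substitute d(n) = rⁿ and divide through by rⁿ⁻²: r² - 14r + 48 = 0
Factor: (r - 6)(r - 8) = 0, so r = 6, 8.
General solution: d(n) = A·6ⁿ + B·8ⁿ

Characteristic: r² - 14r + 48 = 0, Roots: r = 6, 8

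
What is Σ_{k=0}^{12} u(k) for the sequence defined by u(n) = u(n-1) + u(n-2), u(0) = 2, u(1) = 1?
Computing the sequence terms: 2, 1, 3, 4, 7, 11, 18, 29, 47, 76, 123, 199, 322
Adding these values together:

842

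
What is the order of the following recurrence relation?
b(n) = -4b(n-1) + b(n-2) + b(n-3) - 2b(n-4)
The order is the largest lag k for which b(n-k) appears. Here the deepest term is b(n-4), so the order is 4.

Order 4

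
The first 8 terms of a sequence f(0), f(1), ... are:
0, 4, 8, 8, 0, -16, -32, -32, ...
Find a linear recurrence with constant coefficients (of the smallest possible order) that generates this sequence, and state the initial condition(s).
Look for the lowest-order linear relation among consecutive terms.
Observation: f(n) - 2·f(n-1) - (-2)·f(n-2) = 0 holds for the shown terms, and no order-1 relation f(n) = α·f(n-1) + β fits.
Check at n=3: 2·8 + (-2)·4 = 8. ✓

f(n) = 2f(n-1) - 2f(n-2), f(0) = 0, f(1) = 4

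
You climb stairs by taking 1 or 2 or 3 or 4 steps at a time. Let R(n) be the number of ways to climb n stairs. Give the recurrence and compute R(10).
Condition on the size of the last step (1 to 4): before it there were n-1, …, n-4 stairs climbed, and these cases are disjoint, so R(n) = R(n-1) + R(n-2) + R(n-3) + R(n-4) (order-4 linear recurrence).
Initial conditions by direct count (compositions of i into parts ≤ 4): R(1) = 1; R(2) = 2; R(3) = 4; R(4) = 8.
Iterating the recurrence: R(5) = 15, R(6) = 29, R(7) = 56, R(8) = 108, R(9) = 208, R(10) = 401.

R(n) = R(n-1) + R(n-2) + R(n-3) + R(n-4), R(1) = 1, R(2) = 2, R(3) = 4, R(4) = 8; R(10) = 401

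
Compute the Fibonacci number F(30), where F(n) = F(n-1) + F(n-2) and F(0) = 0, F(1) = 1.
Computing the sequence terms:
0, 1, 1, 2, 3, 5, 8, 13, 21, 34, 55, 89, 144, 233, 377, 610, 987, 1597, 2584, 4181, 6765, 10946, 17711, 28657, 46368, 75025, 121393, 196418, 317811, 514229, 832040

832040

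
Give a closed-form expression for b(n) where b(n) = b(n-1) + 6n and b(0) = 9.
Recurrence: b(n) = b(n-1) + 6n, initial: b(0) = 9.
Telescoping: b(n) = b(0) + 6·Σᵢ₌₁ⁿ i = 9 + 6·n(n+1)/2.

b(n) = 6·n(n+1)/2 + 9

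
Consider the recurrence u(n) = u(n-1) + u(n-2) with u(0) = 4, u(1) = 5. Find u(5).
Computing the sequence terms:
4, 5, 9, 14, 23, 37

37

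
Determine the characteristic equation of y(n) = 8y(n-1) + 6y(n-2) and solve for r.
Substitute y(n) = rⁿ and divide through by rⁿ⁻²: r² - 8r - 6 = 0
Discriminant: 8² + 4·6 = 88, not a perfect square, so by the quadratic formula r = (8 ± √88)/2.
General solution: y(n) = A·r₁ⁿ + B·r₂ⁿ where r₁,r₂ = (8 ± √88)/2

Characteristic: r² - 8r - 6 = 0, Roots: r = (8 ± √88)/2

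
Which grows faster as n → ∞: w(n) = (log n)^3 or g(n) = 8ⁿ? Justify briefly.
Comparing growth rates:
Growth-rate hierarchy: log n ≺ any polynomial ≺ any exponential cⁿ (c>1) ≺ n! ≺ nⁿ.
exponential base 8 dominates polylogarithmic (log n)^3 asymptotically.

g(n) grows faster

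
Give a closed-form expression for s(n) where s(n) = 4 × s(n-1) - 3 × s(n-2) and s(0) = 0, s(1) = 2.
Recurrence: s(n) = 4 × s(n-1) - 3 × s(n-2), initial: s(0) = 0, s(1) = 2.
Characteristic equation: r² - 4r + 3 = 0, which factors as (r - 3)(r - 1) = 0, so r = 3, 1. General solution s(n) = A·3ⁿ + B·1ⁿ. From s(0) = 0: A + B = 0. From s(1) = 2: 3A + 1B = 2. Solving gives A = 1, B = -1.

s(n) = 3ⁿ - 1ⁿ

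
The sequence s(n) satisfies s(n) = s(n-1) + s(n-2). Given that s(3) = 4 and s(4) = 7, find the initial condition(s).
Work backwards using s(k) = s(k+2) - s(k+1):
s(2) = s(4) - s(3) = 7 - 4 = 3
s(1) = s(3) - s(2) = 4 - 3 = 1
s(0) = s(2) - s(1) = 3 - 1 = 2

s(0) = 2, s(1) = 1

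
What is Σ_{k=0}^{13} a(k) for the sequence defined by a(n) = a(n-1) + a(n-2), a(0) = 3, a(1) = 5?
Computing the sequence terms: 3, 5, 8, 13, 21, 34, 55, 89, 144, 233, 377, 610, 987, 1597
Adding these values together:

4176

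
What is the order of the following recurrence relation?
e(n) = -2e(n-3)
The order is the largest lag k for which e(n-k) appears. Here the deepest term is e(n-3), so the order is 3.

Order 3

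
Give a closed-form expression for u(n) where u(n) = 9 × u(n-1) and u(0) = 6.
Recurrence: u(n) = 9 × u(n-1), initial: u(0) = 6.
Each term is 9 times the previous, so this is geometric with ratio 9. After n steps: u(n) = u(0)·9ⁿ = 6·9ⁿ.

u(n) = 6·9ⁿ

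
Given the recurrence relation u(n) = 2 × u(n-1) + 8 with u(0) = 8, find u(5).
Computing step by step:
u(0) = 8
u(1) = 2 × 8 + 8 = 24
u(2) = 2 × 24 + 8 = 56
u(3) = 2 × 56 + 8 = 120
u(4) = 2 × 120 + 8 = 248
u(5) = 2 × 248 + 8 = 504

504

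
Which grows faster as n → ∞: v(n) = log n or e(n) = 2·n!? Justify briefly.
Comparing growth rates:
Growth-rate hierarchy: log n ≺ any polynomial ≺ any exponential cⁿ (c>1) ≺ n! ≺ nⁿ.
factorial dominates logarithmic asymptotically.

e(n) grows faster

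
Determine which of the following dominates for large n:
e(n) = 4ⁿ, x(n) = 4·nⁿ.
Comparing growth rates:
Growth-rate hierarchy: log n ≺ any polynomial ≺ any exponential cⁿ (c>1) ≺ n! ≺ nⁿ.
super-exponential nⁿ dominates exponential base 4 asymptotically.

x(n) grows faster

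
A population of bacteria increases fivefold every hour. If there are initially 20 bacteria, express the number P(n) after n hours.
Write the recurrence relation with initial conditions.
Each hour multiplies the count by 5, so the count after n hours depends only on the count after n-1 hours: P(n) = 5 × P(n-1). The starting count gives P(0) = 20.
Unrolling n times gives the closed form P(n) = 20 × 5ⁿ.

P(n) = 5 × P(n-1), P(0) = 20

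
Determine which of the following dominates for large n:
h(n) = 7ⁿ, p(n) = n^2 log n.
Comparing growth rates:
Growth-rate hierarchy: log n ≺ any polynomial ≺ any exponential cⁿ (c>1) ≺ n! ≺ nⁿ.
exponential base 7 dominates polynomial degree 2 (with log factor) asymptotically.

h(n) grows faster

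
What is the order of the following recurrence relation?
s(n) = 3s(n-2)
The order is the largest lag k for which s(n-k) appears. Here the deepest term is s(n-2), so the order is 2.

Order 2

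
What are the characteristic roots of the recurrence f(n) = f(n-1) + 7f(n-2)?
Substitute f(n) = rⁿ and divide through by rⁿ⁻²: r² - r - 7 = 0
Discriminant: 1² + 4·7 = 29, not a perfect square, so by the quadratic formula r = (1 ± √29)/2.
General solution: f(n) = A·r₁ⁿ + B·r₂ⁿ where r₁,r₂ = (1 ± √29)/2

Characteristic: r² - r - 7 = 0, Roots: r = (1 ± √29)/2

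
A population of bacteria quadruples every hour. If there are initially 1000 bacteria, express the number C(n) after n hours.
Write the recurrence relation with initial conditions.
Each hour multiplies the count by 4, so the count after n hours depends only on the count after n-1 hours: C(n) = 4 × C(n-1). The starting count gives C(0) = 1000.
Unrolling n times gives the closed form C(n) = 1000 × 4ⁿ.

C(n) = 4 × C(n-1), C(0) = 1000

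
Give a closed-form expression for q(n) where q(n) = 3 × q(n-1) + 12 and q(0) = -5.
Recurrence: q(n) = 3 × q(n-1) + 12, initial: q(0) = -5.
Try q(n) = A·3ⁿ + C. Substituting: A·3ⁿ + C = 3(A·3ⁿ⁻¹ + C) + 12 = A·3ⁿ + 3C + 12, so C = 3C + 12, giving C = -6. Then q(0) = A - 6 = -5 gives A = 1.

q(n) = 3ⁿ - 6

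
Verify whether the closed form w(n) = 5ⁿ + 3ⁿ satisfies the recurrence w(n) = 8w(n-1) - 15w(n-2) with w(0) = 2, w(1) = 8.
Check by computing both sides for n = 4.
From the recurrence with w(0) = 2, w(1) = 8:
  w(0) = 2, w(1) = 8, w(2) = 34, w(3) = 152, w(4) = 706
  so the recurrence gives w(4) = 706.
From the proposed closed form w(n) = 5ⁿ + 3ⁿ:
  w(4) = 706.
Both sides give 706 at n = 4, and the initial condition(s) match, so the closed form is consistent.

Yes, the closed form is correct.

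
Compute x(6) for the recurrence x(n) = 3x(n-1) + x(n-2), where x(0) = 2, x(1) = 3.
Computing the sequence terms:
2, 3, 11, 36, 119, 393, 1298

1298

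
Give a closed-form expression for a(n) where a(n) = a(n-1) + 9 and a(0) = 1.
Recurrence: a(n) = a(n-1) + 9, initial: a(0) = 1.
Each step adds 9, so a(n) = a(0) + 9n = 9n + 1.

a(n) = 9n + 1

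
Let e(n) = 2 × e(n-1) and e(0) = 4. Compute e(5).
Computing step by step:
e(0) = 4
e(1) = 2 × 4 = 8
e(2) = 2 × 8 = 16
e(3) = 2 × 16 = 32
e(4) = 2 × 32 = 64
e(5) = 2 × 64 = 128

128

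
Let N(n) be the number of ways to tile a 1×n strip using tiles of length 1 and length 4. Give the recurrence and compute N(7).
Condition on the last tile: it has length 1 (leaving a 1×(n-1) strip) or length 4 (leaving a 1×(n-4) strip), so N(n) = N(n-1) + N(n-4) (order-4 linear recurrence).
For 0 ≤ i < 4 only unit tiles fit, so N(i) = 1.
Iterating the recurrence: N(4) = 2, N(5) = 3, N(6) = 4, N(7) = 5.

N(n) = N(n-1) + N(n-4), with N(i) = 1 for 0 ≤ i < 4; N(7) = 5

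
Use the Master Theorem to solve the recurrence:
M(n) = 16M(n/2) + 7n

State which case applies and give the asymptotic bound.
Master Theorem template: M(n) = a·M(n/b) + f(n).
Here: a=16, b=2, f(n)=7n
Compute log_b(a) = log_2(16) = 4.
f(n) = 7n = O(n^(4-ε)) with ε = 3. Case 1: M(n) = Θ(n^log_b(a)) = Θ(n^4).

Case 1: M(n) = Θ(n^4)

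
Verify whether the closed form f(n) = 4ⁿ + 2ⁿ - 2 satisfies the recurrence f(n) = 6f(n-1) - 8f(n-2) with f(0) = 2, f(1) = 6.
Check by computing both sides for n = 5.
From the recurrence with f(0) = 2, f(1) = 6:
  f(0) = 2, f(1) = 6, f(2) = 20, f(3) = 72, f(4) = 272, f(5) = 1056
  so the recurrence gives f(5) = 1056.
From the proposed closed form f(n) = 4ⁿ + 2ⁿ - 2:
  f(5) = 1054.
The recurrence gives 1056 but the closed form gives 1054, so the closed form does not satisfy the recurrence.

No, the closed form is incorrect.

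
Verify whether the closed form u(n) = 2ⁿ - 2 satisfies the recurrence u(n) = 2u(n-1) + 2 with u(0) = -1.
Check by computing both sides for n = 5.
From the recurrence with u(0) = -1:
  u(0) = -1, u(1) = 0, u(2) = 2, u(3) = 6, u(4) = 14, u(5) = 30
  so the recurrence gives u(5) = 30.
From the proposed closed form u(n) = 2ⁿ - 2:
  u(5) = 30.
Both sides give 30 at n = 5, and the initial condition(s) match, so the closed form is consistent.

Yes, the closed form is correct.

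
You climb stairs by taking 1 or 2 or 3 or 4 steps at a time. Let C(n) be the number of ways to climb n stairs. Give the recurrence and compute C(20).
Condition on the size of the last step (1 to 4): before it there were n-1, …, n-4 stairs climbed, and these cases are disjoint, so C(n) = C(n-1) + C(n-2) + C(n-3) + C(n-4) (order-4 linear recurrence).
Initial conditions by direct count (compositions of i into parts ≤ 4): C(1) = 1; C(2) = 2; C(3) = 4; C(4) = 8.
Iterating the recurrence: C(5) = 15, C(6) = 29, C(7) = 56, C(8) = 108, C(9) = 208, C(10) = 401, C(11) = 773, C(12) = 1490, C(13) = 2872, C(14) = 5536, C(15) = 10671, C(16) = 20569, C(17) = 39648, C(18) = 76424, C(19) = 147312, C(20) = 283953.

C(n) = C(n-1) + C(n-2) + C(n-3) + C(n-4), C(1) = 1, C(2) = 2, C(3) = 4, C(4) = 8; C(20) = 283953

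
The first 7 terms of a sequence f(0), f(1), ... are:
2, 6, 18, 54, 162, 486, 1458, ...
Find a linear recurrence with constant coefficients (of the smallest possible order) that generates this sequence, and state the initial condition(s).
Look for the lowest-order linear relation among consecutive terms.
Observation: each term is 3× the previous.
Check at n=2: 3·6 = 18. ✓

f(n) = 3 × f(n-1), f(0) = 2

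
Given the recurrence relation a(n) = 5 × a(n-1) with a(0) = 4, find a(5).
Computing step by step:
a(0) = 4
a(1) = 5 × 4 = 20
a(2) = 5 × 20 = 100
a(3) = 5 × 100 = 500
a(4) = 5 × 500 = 2500
a(5) = 5 × 2500 = 12500

12500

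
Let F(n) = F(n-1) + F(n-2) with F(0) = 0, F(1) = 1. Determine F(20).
Computing the sequence terms:
0, 1, 1, 2, 3, 5, 8, 13, 21, 34, 55, 89, 144, 233, 377, 610, 987, 1597, 2584, 4181, 6765

6765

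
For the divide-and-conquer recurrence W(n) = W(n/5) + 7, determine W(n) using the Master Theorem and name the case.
Master Theorem template: W(n) = a·W(n/b) + f(n).
Here: a=1, b=5, f(n)=7
Compute log_b(a) = log_5(1) = 0.
f(n) = 7 = Θ(1). Case 2: W(n) = Θ(log n).

Case 2: W(n) = Θ(log n)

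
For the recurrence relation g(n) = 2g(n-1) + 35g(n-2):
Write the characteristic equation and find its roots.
Substitute g(n) = rⁿ and divide through by rⁿ⁻²: r² - 2r - 35 = 0
Factor: (r + 5)(r - 7) = 0, so r = -5, 7.
General solution: g(n) = A·(-5)ⁿ + B·7ⁿ

Characteristic: r² - 2r - 35 = 0, Roots: r = -5, 7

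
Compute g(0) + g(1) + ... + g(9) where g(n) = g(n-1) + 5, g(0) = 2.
Computing the sequence terms: 2, 7, 12, 17, 22, 27, 32, 37, 42, 47
Adding these values together:

245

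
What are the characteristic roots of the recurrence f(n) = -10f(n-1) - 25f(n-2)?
Substitute f(n) = rⁿ and divide through by rⁿ⁻²: r² + 10r + 25 = 0
Factor: (r + 5)² = 0, so r = -5 (double root).
General solution: f(n) = (A + Bn)·(-5)ⁿ

Characteristic: r² + 10r + 25 = 0, Roots: r = -5 (double root)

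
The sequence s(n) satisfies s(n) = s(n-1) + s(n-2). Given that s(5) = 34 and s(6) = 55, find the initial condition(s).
Work backwards using s(k) = s(k+2) - s(k+1):
s(4) = s(6) - s(5) = 55 - 34 = 21
s(3) = s(5) - s(4) = 34 - 21 = 13
s(2) = s(4) - s(3) = 21 - 13 = 8
s(1) = s(3) - s(2) = 13 - 8 = 5
s(0) = s(2) - s(1) = 8 - 5 = 3

s(0) = 3, s(1) = 5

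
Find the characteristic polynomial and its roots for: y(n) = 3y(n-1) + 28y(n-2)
Substitute y(n) = rⁿ and divide through by rⁿ⁻²: r² - 3r - 28 = 0
Factor: (r + 4)(r - 7) = 0, so r = -4, 7.
General solution: y(n) = A·(-4)ⁿ + B·7ⁿ

Characteristic: r² - 3r - 28 = 0, Roots: r = -4, 7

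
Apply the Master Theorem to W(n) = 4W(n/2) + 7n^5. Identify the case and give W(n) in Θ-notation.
Master Theorem template: W(n) = a·W(n/b) + f(n).
Here: a=4, b=2, f(n)=7n^5
Compute log_b(a) = log_2(4) = 2.
f(n) = 7n^5 = Ω(n^(2+ε)) with ε = 3, and the regularity condition holds (a·f(n/b) = (a/b^5)·f(n) with a/b^5 = 2^-3 < 1). Case 3: W(n) = Θ(f(n)) = Θ(n^5).

Case 3: W(n) = Θ(n^5)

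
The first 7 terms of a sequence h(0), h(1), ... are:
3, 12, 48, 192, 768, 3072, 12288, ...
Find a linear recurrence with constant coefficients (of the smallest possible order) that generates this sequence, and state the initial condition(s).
Look for the lowest-order linear relation among consecutive terms.
Observation: each term is 4× the previous.
Check at n=2: 4·12 = 48. ✓

h(n) = 4 × h(n-1), h(0) = 3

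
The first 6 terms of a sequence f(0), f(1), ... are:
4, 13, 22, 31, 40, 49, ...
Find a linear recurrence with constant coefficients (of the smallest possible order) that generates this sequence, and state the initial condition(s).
Look for the lowest-order linear relation among consecutive terms.
Observation: consecutive differences are constant (= 9).
Check at n=2: 1·13 + 9 = 22. ✓

f(n) = f(n-1) + 9, f(0) = 4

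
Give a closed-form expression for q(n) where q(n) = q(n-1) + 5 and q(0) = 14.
Recurrence: q(n) = q(n-1) + 5, initial: q(0) = 14.
Each step adds 5, so q(n) = q(0) + 5n = 5n + 14.

q(n) = 5n + 14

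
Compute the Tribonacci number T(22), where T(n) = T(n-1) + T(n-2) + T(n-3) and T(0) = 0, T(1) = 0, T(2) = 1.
Computing the sequence terms:
0, 0, 1, 1, 2, 4, 7, 13, 24, 44, 81, 149, 274, 504, 927, 1705, 3136, 5768, 10609, 19513, 35890, 66012, 121415

121415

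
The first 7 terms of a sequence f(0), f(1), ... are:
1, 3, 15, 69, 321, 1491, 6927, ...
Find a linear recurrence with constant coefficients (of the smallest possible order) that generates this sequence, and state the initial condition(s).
Look for the lowest-order linear relation among consecutive terms.
Observation: f(n) - 4·f(n-1) - (3)·f(n-2) = 0 holds for the shown terms, and no order-1 relation f(n) = α·f(n-1) + β fits.
Check at n=3: 4·15 + (3)·3 = 69. ✓

f(n) = 4f(n-1) + 3f(n-2), f(0) = 1, f(1) = 3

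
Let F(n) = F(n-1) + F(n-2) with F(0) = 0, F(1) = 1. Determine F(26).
Computing the sequence terms:
0, 1, 1, 2, 3, 5, 8, 13, 21, 34, 55, 89, 144, 233, 377, 610, 987, 1597, 2584, 4181, 6765, 10946, 17711, 28657, 46368, 75025, 121393

121393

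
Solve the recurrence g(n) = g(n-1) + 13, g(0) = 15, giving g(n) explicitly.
Recurrence: g(n) = g(n-1) + 13, initial: g(0) = 15.
Each step adds 13, so g(n) = g(0) + 13n = 13n + 15.

g(n) = 13n + 15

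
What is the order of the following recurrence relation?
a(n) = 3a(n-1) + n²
The order is the largest lag k for which a(n-k) appears. Here the deepest term is a(n-1) (the n² term is non-homogeneous and does not affect the order), so the order is 1.

Order 1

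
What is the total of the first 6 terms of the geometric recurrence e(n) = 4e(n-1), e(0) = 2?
Computing the sequence terms: 2, 8, 32, 128, 512, 2048
Adding these values together:

2730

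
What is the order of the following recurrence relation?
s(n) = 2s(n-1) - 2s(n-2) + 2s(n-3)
The order is the largest lag k for which s(n-k) appears. Here the deepest term is s(n-3), so the order is 3.

Order 3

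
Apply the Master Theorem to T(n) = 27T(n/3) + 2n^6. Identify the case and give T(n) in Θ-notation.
Master Theorem template: T(n) = a·T(n/b) + f(n).
Here: a=27, b=3, f(n)=2n^6
Compute log_b(a) = log_3(27) = 3.
f(n) = 2n^6 = Ω(n^(3+ε)) with ε = 3, and the regularity condition holds (a·f(n/b) = (a/b^6)·f(n) with a/b^6 = 3^-3 < 1). Case 3: T(n) = Θ(f(n)) = Θ(n^6).

Case 3: T(n) = Θ(n^6)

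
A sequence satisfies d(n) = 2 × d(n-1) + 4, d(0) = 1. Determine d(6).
Computing step by step:
d(0) = 1
d(1) = 2 × 1 + 4 = 6
d(2) = 2 × 6 + 4 = 16
d(3) = 2 × 16 + 4 = 36
d(4) = 2 × 36 + 4 = 76
d(5) = 2 × 76 + 4 = 156
d(6) = 2 × 156 + 4 = 316

316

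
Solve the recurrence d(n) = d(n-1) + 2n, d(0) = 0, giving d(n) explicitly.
Recurrence: d(n) = d(n-1) + 2n, initial: d(0) = 0.
Telescoping: d(n) = d(0) + 2·Σᵢ₌₁ⁿ i = 0 + 2·n(n+1)/2.

d(n) = 2·n(n+1)/2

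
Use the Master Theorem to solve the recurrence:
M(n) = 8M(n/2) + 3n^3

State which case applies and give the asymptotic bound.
Master Theorem template: M(n) = a·M(n/b) + f(n).
Here: a=8, b=2, f(n)=3n^3
Compute log_b(a) = log_2(8) = 3.
f(n) = 3n^3 = Θ(n^3). Case 2: M(n) = Θ(n^3 log n).

Case 2: M(n) = Θ(n^3 log n)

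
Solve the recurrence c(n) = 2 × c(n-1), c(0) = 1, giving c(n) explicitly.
Recurrence: c(n) = 2 × c(n-1), initial: c(0) = 1.
Each term is 2 times the previous, so this is geometric with ratio 2. After n steps: c(n) = c(0)·2ⁿ = 2ⁿ.

c(n) = 2ⁿ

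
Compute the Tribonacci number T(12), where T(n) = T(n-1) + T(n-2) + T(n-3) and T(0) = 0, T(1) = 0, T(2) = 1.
Computing the sequence terms:
0, 0, 1, 1, 2, 4, 7, 13, 24, 44, 81, 149, 274

274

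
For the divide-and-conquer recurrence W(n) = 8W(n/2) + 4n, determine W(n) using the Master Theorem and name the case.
Master Theorem template: W(n) = a·W(n/b) + f(n).
Here: a=8, b=2, f(n)=4n
Compute log_b(a) = log_2(8) = 3.
f(n) = 4n = O(n^(3-ε)) with ε = 2. Case 1: W(n) = Θ(n^log_b(a)) = Θ(n^3).

Case 1: W(n) = Θ(n^3)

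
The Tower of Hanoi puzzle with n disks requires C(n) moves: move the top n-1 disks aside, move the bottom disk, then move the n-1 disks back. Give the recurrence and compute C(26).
Moving n disks = move the top n-1 disks aside (C(n-1) moves) + move the largest disk (1 move) + move the n-1 disks back on top (C(n-1) moves), so C(n) = 2C(n-1) + 1, with C(1) = 1 (a single disk takes one move).
First terms: 1, 3, 7, 15, 31, 63, … — each is one less than a power of 2. Indeed C(n) + 1 = 2(C(n-1) + 1) with C(1) + 1 = 2, so C(n) + 1 = 2ⁿ and C(n) = 2ⁿ - 1.
Hence C(26) = 2^26 - 1 = 67108864 - 1 = 67108863.

C(n) = 2C(n-1) + 1, C(1) = 1; C(26) = 67108863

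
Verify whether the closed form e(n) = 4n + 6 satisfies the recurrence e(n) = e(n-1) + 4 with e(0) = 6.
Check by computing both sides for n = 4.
From the recurrence with e(0) = 6:
  e(0) = 6, e(1) = 10, e(2) = 14, e(3) = 18, e(4) = 22
  so the recurrence gives e(4) = 22.
From the proposed closed form e(n) = 4n + 6:
  e(4) = 22.
Both sides give 22 at n = 4, and the initial condition(s) match, so the closed form is consistent.

Yes, the closed form is correct.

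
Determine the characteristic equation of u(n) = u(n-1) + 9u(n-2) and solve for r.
Substitute u(n) = rⁿ and divide through by rⁿ⁻²: r² - r - 9 = 0
Discriminant: 1² + 4·9 = 37, not a perfect square, so by the quadratic formula r = (1 ± √37)/2.
General solution: u(n) = A·r₁ⁿ + B·r₂ⁿ where r₁,r₂ = (1 ± √37)/2

Characteristic: r² - r - 9 = 0, Roots: r = (1 ± √37)/2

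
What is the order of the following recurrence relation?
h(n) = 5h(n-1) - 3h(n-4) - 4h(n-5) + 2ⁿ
The order is the largest lag k for which h(n-k) appears. Here the deepest term is h(n-5) (the 2ⁿ term is non-homogeneous and does not affect the order), so the order is 5.

Order 5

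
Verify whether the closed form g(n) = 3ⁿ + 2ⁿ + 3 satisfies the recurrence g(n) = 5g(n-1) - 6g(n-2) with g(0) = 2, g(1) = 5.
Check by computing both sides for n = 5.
From the recurrence with g(0) = 2, g(1) = 5:
  g(0) = 2, g(1) = 5, g(2) = 13, g(3) = 35, g(4) = 97, g(5) = 275
  so the recurrence gives g(5) = 275.
From the proposed closed form g(n) = 3ⁿ + 2ⁿ + 3:
  g(5) = 278.
The recurrence gives 275 but the closed form gives 278, so the closed form does not satisfy the recurrence.

No, the closed form is incorrect.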